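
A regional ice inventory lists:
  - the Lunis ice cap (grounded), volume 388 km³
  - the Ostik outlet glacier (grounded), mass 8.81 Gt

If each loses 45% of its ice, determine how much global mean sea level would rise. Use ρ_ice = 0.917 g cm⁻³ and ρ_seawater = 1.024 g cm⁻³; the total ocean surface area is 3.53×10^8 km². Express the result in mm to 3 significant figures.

Lunis: 0.45 × 388 km³ × (917/1024) = 156.4 km³ of water.
Ostik: 0.45 × 8.81 Gt = 3.964×10^12 kg; dividing by ρ_w = 1.024 g cm⁻³ = 1024 kg m⁻³ gives 3.872×10^9 m³ of water.
Total added water ≈ 1.602×10^11 m³ over 3.53×10^14 m² → Δh = 4.54×10^-4 m = 0.454 mm.

≈ 0.454 mm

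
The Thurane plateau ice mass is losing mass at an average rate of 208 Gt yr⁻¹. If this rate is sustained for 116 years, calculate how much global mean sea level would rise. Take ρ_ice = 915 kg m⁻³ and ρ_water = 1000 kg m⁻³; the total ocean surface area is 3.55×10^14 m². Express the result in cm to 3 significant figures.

≈ 6.80 cm

Total mass lost = 208 Gt/yr × 116 yr = 2.413×10^4 Gt = 2.413×10^16 kg.
ρ_w = 1000 kg m⁻³, so water volume = 2.413×10^16 / 1000 = 2.413×10^13 m³.
Δh = 2.413×10^13 / 3.55×10^14 = 0.0680 m = 6.80 cm.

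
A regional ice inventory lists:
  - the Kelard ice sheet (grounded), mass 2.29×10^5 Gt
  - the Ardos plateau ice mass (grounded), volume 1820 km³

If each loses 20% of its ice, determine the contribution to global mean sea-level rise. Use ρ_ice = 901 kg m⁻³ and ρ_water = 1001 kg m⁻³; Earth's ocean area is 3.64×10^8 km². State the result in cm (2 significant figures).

≈ 13 cm

Kelard: 0.2 × 2.29×10^5 Gt = 4.580×10^16 kg; dividing by ρ_w = 1001 kg m⁻³ gives 4.575×10^13 m³ of water.
Ardos: 0.2 × 1820 km³ × (901/1001) = 327.6 km³ of water.
Total added water ≈ 4.608×10^13 m³ over 3.64×10^14 m² → Δh = 0.127 m = 13 cm.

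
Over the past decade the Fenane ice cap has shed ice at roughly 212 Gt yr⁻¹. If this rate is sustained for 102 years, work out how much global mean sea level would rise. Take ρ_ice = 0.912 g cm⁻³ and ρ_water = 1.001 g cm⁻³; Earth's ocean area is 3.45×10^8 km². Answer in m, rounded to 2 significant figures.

Total mass lost = 212 Gt/yr × 102 yr = 2.162×10^4 Gt = 2.162×10^16 kg.
ρ_w = 1.001 g cm⁻³ = 1001 kg m⁻³, so water volume = 2.162×10^16 / 1001 = 2.160×10^13 m³.
Δh = 2.160×10^13 / 3.45×10^14 = 0.0626 m.

≈ 0.063 m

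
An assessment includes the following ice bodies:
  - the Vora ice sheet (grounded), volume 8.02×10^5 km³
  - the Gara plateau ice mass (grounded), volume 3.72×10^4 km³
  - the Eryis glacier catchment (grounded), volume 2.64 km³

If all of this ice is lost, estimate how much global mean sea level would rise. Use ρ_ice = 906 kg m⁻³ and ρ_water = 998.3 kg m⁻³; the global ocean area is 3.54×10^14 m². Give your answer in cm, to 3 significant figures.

≈ 215 cm

Vora: 8.02×10^5 km³ × (906/998.3) = 7.278×10^5 km³ of water.
Gara: 3.72×10^4 km³ × (906/998.3) = 3.376×10^4 km³ of water.
Eryis: 2.64 km³ × (906/998.3) = 2.396 km³ of water.
Total added water ≈ 7.616×10^14 m³ over 3.54×10^14 m² → Δh = 2.15 m = 215 cm.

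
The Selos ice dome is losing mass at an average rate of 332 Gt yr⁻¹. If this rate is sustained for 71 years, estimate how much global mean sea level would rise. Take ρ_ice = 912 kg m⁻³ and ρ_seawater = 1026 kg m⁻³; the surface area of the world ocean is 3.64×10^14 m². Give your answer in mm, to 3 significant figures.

≈ 63.1 mm

Total mass lost = 332 Gt/yr × 71 yr = 2.357×10^4 Gt = 2.357×10^16 kg.
ρ_w = 1026 kg m⁻³, so water volume = 2.357×10^16 / 1026 = 2.297×10^13 m³.
Δh = 2.297×10^13 / 3.64×10^14 = 0.0631 m = 63.1 mm.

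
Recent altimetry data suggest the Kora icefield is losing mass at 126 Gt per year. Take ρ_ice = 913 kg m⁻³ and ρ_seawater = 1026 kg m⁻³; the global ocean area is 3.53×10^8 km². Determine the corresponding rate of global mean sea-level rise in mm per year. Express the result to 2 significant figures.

ρ_w = 1026 kg m⁻³. Annual water volume added = 126 Gt / ρ_w = 1.260×10^14 kg / 1026 kg m⁻³ = 1.228×10^11 m³.
Δh per year = 1.228×10^11 / 3.53×10^14 = 3.48×10^-4 m = 0.35 mm.

≈ 0.35 mm/yr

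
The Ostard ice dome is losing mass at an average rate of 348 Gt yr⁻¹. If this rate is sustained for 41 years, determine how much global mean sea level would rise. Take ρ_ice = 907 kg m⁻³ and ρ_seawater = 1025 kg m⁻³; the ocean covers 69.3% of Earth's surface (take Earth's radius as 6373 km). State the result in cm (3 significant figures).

Total mass lost = 348 Gt/yr × 41 yr = 1.427×10^4 Gt = 1.427×10^16 kg.
ρ_w = 1025 kg m⁻³, so water volume = 1.427×10^16 / 1025 = 1.392×10^13 m³.
Δh = 1.392×10^13 / 3.54×10^14 = 0.0394 m = 3.94 cm.

≈ 3.94 cm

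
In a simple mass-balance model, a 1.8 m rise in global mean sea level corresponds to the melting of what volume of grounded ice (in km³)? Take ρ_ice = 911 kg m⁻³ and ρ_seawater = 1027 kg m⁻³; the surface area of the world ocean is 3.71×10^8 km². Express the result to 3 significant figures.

≈ 7.53×10^5 km³

Required water volume = Δh × A = 1.8 m × 3.71×10^14 m² = 6.678×10^14 m³ = 6.678×10^5 km³.
Ice volume = water volume × ρ_w/ρ_ice = 6.678×10^5 × 1027/911 = 7.53×10^5 km³.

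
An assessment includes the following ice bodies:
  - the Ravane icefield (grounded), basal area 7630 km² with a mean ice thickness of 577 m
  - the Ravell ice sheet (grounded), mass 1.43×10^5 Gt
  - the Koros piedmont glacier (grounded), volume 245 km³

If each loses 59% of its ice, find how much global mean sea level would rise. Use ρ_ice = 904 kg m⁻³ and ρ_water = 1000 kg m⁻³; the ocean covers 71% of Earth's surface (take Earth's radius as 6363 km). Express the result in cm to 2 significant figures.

Ravane: ice volume = 7630 km² × 577 m = 4403 km³; 0.59 × 4403 × (904/1000) = 2348 km³ of water.
Ravell: 0.59 × 1.43×10^5 Gt = 8.437×10^16 kg; dividing by ρ_w = 1000 kg m⁻³ gives 8.437×10^13 m³ of water.
Koros: 0.59 × 245 km³ × (904/1000) = 130.7 km³ of water.
Total added water ≈ 8.685×10^13 m³ over 3.61×10^14 m² → Δh = 0.240 m = 24 cm.

≈ 24 cm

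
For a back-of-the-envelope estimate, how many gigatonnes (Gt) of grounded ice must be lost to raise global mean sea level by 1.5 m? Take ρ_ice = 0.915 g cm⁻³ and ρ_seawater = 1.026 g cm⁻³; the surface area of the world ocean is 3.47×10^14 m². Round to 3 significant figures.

≈ 5.34×10^5 Gt

Required water volume = Δh × A = 1.5 m × 3.47×10^14 m² = 5.205×10^14 m³.
ρ_w = 1.026 g cm⁻³ = 1026 kg m⁻³, so the mass of water = 5.205×10^14 m³ × 1026 kg m⁻³ = 5.340×10^17 kg = 5.34×10^5 Gt (and the same mass of ice, by conservation).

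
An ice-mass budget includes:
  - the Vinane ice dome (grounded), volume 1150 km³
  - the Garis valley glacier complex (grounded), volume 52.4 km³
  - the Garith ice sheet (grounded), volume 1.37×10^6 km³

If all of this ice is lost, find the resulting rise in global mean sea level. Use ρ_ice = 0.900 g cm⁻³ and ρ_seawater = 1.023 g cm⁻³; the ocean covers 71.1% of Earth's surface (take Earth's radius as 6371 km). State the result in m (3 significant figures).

Vinane: 1150 km³ × (900/1023) = 1012 km³ of water.
Garis: 52.4 km³ × (900/1023) = 46.10 km³ of water.
Garith: 1.37×10^6 km³ × (900/1023) = 1.205×10^6 km³ of water.
Total added water ≈ 1.206×10^15 m³ over 3.63×10^14 m² → Δh = 3.33 m.

≈ 3.33 m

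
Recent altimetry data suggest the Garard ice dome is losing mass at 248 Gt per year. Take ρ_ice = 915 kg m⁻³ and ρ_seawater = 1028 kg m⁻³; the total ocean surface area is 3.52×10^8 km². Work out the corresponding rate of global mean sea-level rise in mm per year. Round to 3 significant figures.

≈ 0.685 mm/yr

ρ_w = 1028 kg m⁻³. Annual water volume added = 248 Gt / ρ_w = 2.480×10^14 kg / 1028 kg m⁻³ = 2.412×10^11 m³.
Δh per year = 2.412×10^11 / 3.52×10^14 = 6.85×10^-4 m = 0.685 mm.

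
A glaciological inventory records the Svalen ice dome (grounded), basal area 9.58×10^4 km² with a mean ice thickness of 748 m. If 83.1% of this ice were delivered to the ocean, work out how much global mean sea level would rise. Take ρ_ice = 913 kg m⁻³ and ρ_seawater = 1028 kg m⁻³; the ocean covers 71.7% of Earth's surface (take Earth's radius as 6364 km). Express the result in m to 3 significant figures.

Svalen: ice volume = 9.58×10^4 km² × 748 m = 7.166×10^4 km³; 0.831 × 7.166×10^4 × (913/1028) = 5.289×10^4 km³ of water.
Spread over 3.65×10^14 m² of ocean, Δh = 5.289×10^13 / 3.65×10^14 = 0.145 m.

≈ 0.145 m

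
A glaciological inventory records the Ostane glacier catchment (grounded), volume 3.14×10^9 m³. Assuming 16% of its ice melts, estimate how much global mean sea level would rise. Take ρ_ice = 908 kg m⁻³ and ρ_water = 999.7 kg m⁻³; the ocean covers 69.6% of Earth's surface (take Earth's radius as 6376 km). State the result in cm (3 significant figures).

Ostane: 0.16 × 3.14×10^9 m³ × (908/999.7) = 4.563×10^8 m³ of water.
Spread over 3.56×10^14 m² of ocean, Δh = 4.563×10^8 / 3.56×10^14 = 1.28×10^-6 m = 1.28×10^-4 cm.

≈ 1.28×10^-4 cm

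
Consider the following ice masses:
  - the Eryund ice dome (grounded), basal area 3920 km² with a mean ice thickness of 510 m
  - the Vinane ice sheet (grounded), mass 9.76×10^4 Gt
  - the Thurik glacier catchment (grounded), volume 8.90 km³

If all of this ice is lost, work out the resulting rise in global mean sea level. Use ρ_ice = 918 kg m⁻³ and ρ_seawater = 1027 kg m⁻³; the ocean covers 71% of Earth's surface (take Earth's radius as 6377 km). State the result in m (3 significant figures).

≈ 0.267 m

Eryund: ice volume = 3920 km² × 510 m = 1999 km³; 1999 × (918/1027) = 1787 km³ of water.
Vinane: 9.76×10^4 Gt = 9.760×10^16 kg; dividing by ρ_w = 1027 kg m⁻³ gives 9.503×10^13 m³ of water.
Thurik: 8.90 km³ × (918/1027) = 7.955 km³ of water.
Total added water ≈ 9.683×10^13 m³ over 3.63×10^14 m² → Δh = 0.267 m.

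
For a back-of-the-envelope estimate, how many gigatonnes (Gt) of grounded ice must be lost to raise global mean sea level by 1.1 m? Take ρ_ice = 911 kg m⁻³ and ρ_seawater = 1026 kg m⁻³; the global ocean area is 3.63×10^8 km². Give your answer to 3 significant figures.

Required water volume = Δh × A = 1.1 m × 3.63×10^14 m² = 3.993×10^14 m³.
ρ_w = 1026 kg m⁻³, so the mass of water = 3.993×10^14 m³ × 1026 kg m⁻³ = 4.097×10^17 kg = 4.10×10^5 Gt (and the same mass of ice, by conservation).

≈ 4.10×10^5 Gt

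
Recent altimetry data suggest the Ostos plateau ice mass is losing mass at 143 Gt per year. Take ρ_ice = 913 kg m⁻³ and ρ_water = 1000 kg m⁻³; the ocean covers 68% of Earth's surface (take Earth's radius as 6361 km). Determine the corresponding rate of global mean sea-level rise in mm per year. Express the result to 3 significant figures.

≈ 0.414 mm/yr

ρ_w = 1000 kg m⁻³. Annual water volume added = 143 Gt / ρ_w = 1.430×10^14 kg / 1000 kg m⁻³ = 1.430×10^11 m³.
Δh per year = 1.430×10^11 / 3.46×10^14 = 4.14×10^-4 m = 0.414 mm.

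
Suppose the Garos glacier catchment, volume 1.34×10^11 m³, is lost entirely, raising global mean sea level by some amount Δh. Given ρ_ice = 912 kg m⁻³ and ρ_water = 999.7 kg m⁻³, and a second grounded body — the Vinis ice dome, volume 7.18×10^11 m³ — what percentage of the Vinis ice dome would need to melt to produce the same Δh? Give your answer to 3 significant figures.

Equal sea-level rise means equal mass of meltwater, i.e. equal mass of ice lost.
Ice mass of Garos: 1.222×10^14 kg; ice mass of Vinis: 6.548×10^14 kg.
Fraction required = 1.222×10^14 / 6.548×10^14 = 0.187 → 18.7 %.

≈ 18.7 %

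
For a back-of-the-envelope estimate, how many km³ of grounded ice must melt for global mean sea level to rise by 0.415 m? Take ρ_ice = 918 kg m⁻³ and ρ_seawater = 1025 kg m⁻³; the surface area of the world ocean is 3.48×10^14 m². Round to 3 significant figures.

≈ 1.61×10^5 km³

Required water volume = Δh × A = 0.415 m × 3.48×10^14 m² = 1.444×10^14 m³ = 1.444×10^5 km³.
Ice volume = water volume × ρ_w/ρ_ice = 1.444×10^5 × 1025/918 = 1.61×10^5 km³.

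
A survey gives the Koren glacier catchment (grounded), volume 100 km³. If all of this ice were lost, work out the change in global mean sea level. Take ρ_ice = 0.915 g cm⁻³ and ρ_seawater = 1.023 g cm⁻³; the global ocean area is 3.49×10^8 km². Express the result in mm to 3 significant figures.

Koren: 100 km³ × (915/1023) = 89.44 km³ of water.
Spread over 3.49×10^14 m² of ocean, Δh = 8.944×10^10 / 3.49×10^14 = 2.56×10^-4 m = 0.256 mm.

≈ 0.256 mm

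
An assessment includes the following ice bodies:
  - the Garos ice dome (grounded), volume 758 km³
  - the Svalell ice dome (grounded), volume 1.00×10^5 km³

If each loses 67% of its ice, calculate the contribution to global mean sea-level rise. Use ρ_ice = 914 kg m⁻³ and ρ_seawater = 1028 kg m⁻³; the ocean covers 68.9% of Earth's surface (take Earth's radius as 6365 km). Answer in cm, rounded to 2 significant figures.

≈ 17 cm

Garos: 0.67 × 758 km³ × (914/1028) = 451.5 km³ of water.
Svalell: 0.67 × 1.00×10^5 km³ × (914/1028) = 5.957×10^4 km³ of water.
Total added water ≈ 6.002×10^13 m³ over 3.51×10^14 m² → Δh = 0.171 m = 17 cm.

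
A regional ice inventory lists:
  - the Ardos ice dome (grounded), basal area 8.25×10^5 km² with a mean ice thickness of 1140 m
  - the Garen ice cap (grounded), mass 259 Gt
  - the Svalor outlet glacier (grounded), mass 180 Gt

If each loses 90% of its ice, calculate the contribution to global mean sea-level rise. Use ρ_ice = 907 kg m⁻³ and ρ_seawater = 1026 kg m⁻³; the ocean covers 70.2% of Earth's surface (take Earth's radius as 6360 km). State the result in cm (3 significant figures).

Ardos: ice volume = 8.25×10^5 km² × 1140 m = 9.405×10^5 km³; 0.9 × 9.405×10^5 × (907/1026) = 7.483×10^5 km³ of water.
Garen: 0.9 × 259 Gt = 2.331×10^14 kg; dividing by ρ_w = 1026 kg m⁻³ gives 2.272×10^11 m³ of water.
Svalor: 0.9 × 180 Gt = 1.620×10^14 kg; dividing by ρ_w = 1026 kg m⁻³ gives 1.579×10^11 m³ of water.
Total added water ≈ 7.487×10^14 m³ over 3.57×10^14 m² → Δh = 2.10 m = 210 cm.

≈ 210 cm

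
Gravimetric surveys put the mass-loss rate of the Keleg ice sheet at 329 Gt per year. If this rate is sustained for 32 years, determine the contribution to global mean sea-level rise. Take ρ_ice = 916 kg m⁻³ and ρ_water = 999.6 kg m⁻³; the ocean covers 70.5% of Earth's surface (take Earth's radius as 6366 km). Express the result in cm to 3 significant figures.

≈ 2.93 cm

Total mass lost = 329 Gt/yr × 32 yr = 1.053×10^4 Gt = 1.053×10^16 kg.
ρ_w = 999.6 kg m⁻³, so water volume = 1.053×10^16 / 999.6 = 1.053×10^13 m³.
Δh = 1.053×10^13 / 3.59×10^14 = 0.0293 m = 2.93 cm.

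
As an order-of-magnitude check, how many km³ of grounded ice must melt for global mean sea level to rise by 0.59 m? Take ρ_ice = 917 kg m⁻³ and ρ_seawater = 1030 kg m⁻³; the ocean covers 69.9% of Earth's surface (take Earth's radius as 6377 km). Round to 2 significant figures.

≈ 2.4×10^5 km³

Required water volume = Δh × A = 0.59 m × 3.57×10^14 m² = 2.108×10^14 m³ = 2.108×10^5 km³.
Ice volume = water volume × ρ_w/ρ_ice = 2.108×10^5 × 1030/917 = 2.4×10^5 km³.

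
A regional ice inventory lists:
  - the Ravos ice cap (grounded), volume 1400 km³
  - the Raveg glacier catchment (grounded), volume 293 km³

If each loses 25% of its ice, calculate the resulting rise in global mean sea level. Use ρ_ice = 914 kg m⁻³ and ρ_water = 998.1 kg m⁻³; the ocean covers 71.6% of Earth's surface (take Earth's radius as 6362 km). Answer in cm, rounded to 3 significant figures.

≈ 0.106 cm

Ravos: 0.25 × 1400 km³ × (914/998.1) = 320.5 km³ of water.
Raveg: 0.25 × 293 km³ × (914/998.1) = 67.08 km³ of water.
Total added water ≈ 3.876×10^11 m³ over 3.64×10^14 m² → Δh = 1.06×10^-3 m = 0.106 cm.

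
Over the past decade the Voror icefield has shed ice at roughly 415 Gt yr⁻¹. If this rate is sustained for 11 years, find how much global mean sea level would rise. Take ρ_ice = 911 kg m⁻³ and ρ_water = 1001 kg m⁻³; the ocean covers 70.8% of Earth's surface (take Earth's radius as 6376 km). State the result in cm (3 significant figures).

Total mass lost = 415 Gt/yr × 11 yr = 4565 Gt = 4.565×10^15 kg.
ρ_w = 1001 kg m⁻³, so water volume = 4.565×10^15 / 1001 = 4.560×10^12 m³.
Δh = 4.560×10^12 / 3.62×10^14 = 0.0126 m = 1.26 cm.

≈ 1.26 cm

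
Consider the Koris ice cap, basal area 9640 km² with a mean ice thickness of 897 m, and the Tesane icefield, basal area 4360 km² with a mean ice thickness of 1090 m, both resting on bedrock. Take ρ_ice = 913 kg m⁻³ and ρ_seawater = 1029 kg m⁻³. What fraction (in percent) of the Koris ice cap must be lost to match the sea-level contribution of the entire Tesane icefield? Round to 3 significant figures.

Equal sea-level rise means equal mass of meltwater, i.e. equal mass of ice lost.
Ice mass of Tesane: 4.339×10^15 kg; ice mass of Koris: 7.895×10^15 kg.
Fraction required = 4.339×10^15 / 7.895×10^15 = 0.550 → 55.0 %.

≈ 55.0 %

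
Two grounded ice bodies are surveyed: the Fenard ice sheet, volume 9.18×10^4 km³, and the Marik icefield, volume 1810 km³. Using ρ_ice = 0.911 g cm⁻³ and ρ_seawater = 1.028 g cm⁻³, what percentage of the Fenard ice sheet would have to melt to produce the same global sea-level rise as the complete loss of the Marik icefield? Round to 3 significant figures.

≈ 1.97 %

Equal sea-level rise means equal mass of meltwater, i.e. equal mass of ice lost.
Ice mass of Marik: 1.649×10^15 kg; ice mass of Fenard: 8.363×10^16 kg.
Fraction required = 1.649×10^15 / 8.363×10^16 = 0.0197 → 1.97 %.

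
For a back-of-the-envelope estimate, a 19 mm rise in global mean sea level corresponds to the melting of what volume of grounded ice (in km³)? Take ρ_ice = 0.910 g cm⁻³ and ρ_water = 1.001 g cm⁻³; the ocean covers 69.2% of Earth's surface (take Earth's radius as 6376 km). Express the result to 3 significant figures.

Required water volume = Δh × A = 0.019 m × 3.54×10^14 m² = 6.717×10^12 m³ = 6717 km³.
Ice volume = water volume × ρ_w/ρ_ice = 6717 × 1001/910 = 7390 km³.

≈ 7390 km³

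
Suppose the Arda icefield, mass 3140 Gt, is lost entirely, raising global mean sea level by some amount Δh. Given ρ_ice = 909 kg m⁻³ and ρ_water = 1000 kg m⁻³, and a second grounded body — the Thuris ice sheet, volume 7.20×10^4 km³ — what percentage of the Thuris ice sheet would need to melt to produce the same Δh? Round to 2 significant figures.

≈ 4.8 %

Equal sea-level rise means equal mass of meltwater, i.e. equal mass of ice lost.
Ice mass of Arda: 3.140×10^15 kg; ice mass of Thuris: 6.545×10^16 kg.
Fraction required = 3.140×10^15 / 6.545×10^16 = 0.0480 → 4.8 %.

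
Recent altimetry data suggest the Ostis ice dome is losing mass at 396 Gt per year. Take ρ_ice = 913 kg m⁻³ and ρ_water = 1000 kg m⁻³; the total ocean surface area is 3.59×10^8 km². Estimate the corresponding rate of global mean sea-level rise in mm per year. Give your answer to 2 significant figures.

ρ_w = 1000 kg m⁻³. Annual water volume added = 396 Gt / ρ_w = 3.960×10^14 kg / 1000 kg m⁻³ = 3.960×10^11 m³.
Δh per year = 3.960×10^11 / 3.59×10^14 = 1.10×10^-3 m = 1.1 mm.

≈ 1.1 mm/yr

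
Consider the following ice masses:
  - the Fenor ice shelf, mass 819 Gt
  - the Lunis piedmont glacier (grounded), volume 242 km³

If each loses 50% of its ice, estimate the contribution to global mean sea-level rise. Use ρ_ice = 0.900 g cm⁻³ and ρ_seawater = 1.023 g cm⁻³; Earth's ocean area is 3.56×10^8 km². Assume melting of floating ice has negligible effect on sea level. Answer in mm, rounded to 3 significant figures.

≈ 0.299 mm

The Fenor ice shelf is floating and already displaces its own weight of water, so its melt adds essentially nothing to sea level.
Lunis: 0.5 × 242 km³ × (900/1023) = 106.5 km³ of water.
Total added water ≈ 1.065×10^11 m³ over 3.56×10^14 m² → Δh = 2.99×10^-4 m = 0.299 mm.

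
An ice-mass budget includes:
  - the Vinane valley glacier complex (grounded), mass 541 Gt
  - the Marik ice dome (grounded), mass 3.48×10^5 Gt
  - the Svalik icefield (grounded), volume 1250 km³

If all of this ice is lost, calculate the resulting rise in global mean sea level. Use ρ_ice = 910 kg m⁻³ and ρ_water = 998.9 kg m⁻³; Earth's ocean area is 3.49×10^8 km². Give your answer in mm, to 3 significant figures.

Vinane: 541 Gt = 5.410×10^14 kg; dividing by ρ_w = 998.9 kg m⁻³ gives 5.416×10^11 m³ of water.
Marik: 3.48×10^5 Gt = 3.480×10^17 kg; dividing by ρ_w = 998.9 kg m⁻³ gives 3.484×10^14 m³ of water.
Svalik: 1250 km³ × (910/998.9) = 1139 km³ of water.
Total added water ≈ 3.501×10^14 m³ over 3.49×10^14 m² → Δh = 1.00 m = 1000 mm.

≈ 1000 mm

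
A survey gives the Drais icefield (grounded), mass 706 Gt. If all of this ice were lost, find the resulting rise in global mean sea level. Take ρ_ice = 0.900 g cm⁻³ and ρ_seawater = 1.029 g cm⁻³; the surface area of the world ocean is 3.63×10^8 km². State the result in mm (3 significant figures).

Drais: 706 Gt = 7.060×10^14 kg; dividing by ρ_w = 1.029 g cm⁻³ = 1029 kg m⁻³ gives 6.861×10^11 m³ of water.
Spread over 3.63×10^14 m² of ocean, Δh = 6.861×10^11 / 3.63×10^14 = 1.89×10^-3 m = 1.89 mm.

≈ 1.89 mm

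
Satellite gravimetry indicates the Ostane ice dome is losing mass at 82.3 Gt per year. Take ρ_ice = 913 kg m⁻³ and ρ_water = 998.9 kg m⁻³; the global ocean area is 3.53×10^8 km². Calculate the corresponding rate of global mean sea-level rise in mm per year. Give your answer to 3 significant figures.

≈ 0.233 mm/yr

ρ_w = 998.9 kg m⁻³. Annual water volume added = 82.3 Gt / ρ_w = 8.230×10^13 kg / 998.9 kg m⁻³ = 8.239×10^10 m³.
Δh per year = 8.239×10^10 / 3.53×10^14 = 2.33×10^-4 m = 0.233 mm.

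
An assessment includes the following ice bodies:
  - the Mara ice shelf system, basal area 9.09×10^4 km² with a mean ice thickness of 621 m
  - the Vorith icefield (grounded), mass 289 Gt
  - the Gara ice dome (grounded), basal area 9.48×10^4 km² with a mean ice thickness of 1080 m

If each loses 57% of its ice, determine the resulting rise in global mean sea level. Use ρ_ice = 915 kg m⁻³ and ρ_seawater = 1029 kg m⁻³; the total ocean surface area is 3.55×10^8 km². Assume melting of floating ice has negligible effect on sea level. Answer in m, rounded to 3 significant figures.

≈ 0.147 m

The Mara ice shelf system is floating and already displaces its own weight of water, so its melt adds essentially nothing to sea level.
Vorith: 0.57 × 289 Gt = 1.647×10^14 kg; dividing by ρ_w = 1029 kg m⁻³ gives 1.601×10^11 m³ of water.
Gara: ice volume = 9.48×10^4 km² × 1080 m = 1.024×10^5 km³; 0.57 × 1.024×10^5 × (915/1029) = 5.189×10^4 km³ of water.
Total added water ≈ 5.205×10^13 m³ over 3.55×10^14 m² → Δh = 0.147 m.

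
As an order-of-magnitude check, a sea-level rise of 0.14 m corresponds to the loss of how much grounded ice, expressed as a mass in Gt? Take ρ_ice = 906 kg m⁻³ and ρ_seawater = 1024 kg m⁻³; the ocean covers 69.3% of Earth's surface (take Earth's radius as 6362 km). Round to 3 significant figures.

Required water volume = Δh × A = 0.14 m × 3.52×10^14 m² = 4.935×10^13 m³.
ρ_w = 1024 kg m⁻³, so the mass of water = 4.935×10^13 m³ × 1024 kg m⁻³ = 5.053×10^16 kg = 5.05×10^4 Gt (and the same mass of ice, by conservation).

≈ 5.05×10^4 Gt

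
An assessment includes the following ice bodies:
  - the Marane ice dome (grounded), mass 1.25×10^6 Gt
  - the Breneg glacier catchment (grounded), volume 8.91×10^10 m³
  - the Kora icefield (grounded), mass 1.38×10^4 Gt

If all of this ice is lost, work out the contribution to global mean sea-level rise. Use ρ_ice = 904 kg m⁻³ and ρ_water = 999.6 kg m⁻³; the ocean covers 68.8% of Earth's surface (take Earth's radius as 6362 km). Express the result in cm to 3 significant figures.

Marane: 1.25×10^6 Gt = 1.250×10^18 kg; dividing by ρ_w = 999.6 kg m⁻³ gives 1.251×10^15 m³ of water.
Breneg: 8.91×10^10 m³ × (904/999.6) = 8.058×10^10 m³ of water.
Kora: 1.38×10^4 Gt = 1.380×10^16 kg; dividing by ρ_w = 999.6 kg m⁻³ gives 1.381×10^13 m³ of water.
Total added water ≈ 1.264×10^15 m³ over 3.50×10^14 m² → Δh = 3.61 m = 361 cm.

≈ 361 cm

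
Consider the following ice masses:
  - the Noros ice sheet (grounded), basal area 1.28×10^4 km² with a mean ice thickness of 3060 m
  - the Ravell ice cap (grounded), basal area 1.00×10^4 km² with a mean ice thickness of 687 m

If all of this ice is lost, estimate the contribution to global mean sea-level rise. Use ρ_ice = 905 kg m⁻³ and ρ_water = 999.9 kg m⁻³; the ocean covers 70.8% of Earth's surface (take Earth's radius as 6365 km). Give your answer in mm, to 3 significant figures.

Noros: ice volume = 1.28×10^4 km² × 3060 m = 3.917×10^4 km³; 3.917×10^4 × (905/999.9) = 3.545×10^4 km³ of water.
Ravell: ice volume = 1.00×10^4 km² × 687 m = 6870 km³; 6870 × (905/999.9) = 6218 km³ of water.
Total added water ≈ 4.167×10^13 m³ over 3.60×10^14 m² → Δh = 0.116 m = 116 mm.

≈ 116 mm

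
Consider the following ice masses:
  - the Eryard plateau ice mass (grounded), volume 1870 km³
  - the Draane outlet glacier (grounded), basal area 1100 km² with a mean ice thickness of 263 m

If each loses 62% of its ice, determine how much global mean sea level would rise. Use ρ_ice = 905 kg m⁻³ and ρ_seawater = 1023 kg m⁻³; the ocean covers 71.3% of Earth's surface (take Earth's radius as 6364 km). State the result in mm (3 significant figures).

Eryard: 0.62 × 1870 km³ × (905/1023) = 1026 km³ of water.
Draane: ice volume = 1100 km² × 263 m = 289.3 km³; 0.62 × 289.3 × (905/1023) = 158.7 km³ of water.
Total added water ≈ 1.184×10^12 m³ over 3.63×10^14 m² → Δh = 3.26×10^-3 m = 3.26 mm.

≈ 3.26 mm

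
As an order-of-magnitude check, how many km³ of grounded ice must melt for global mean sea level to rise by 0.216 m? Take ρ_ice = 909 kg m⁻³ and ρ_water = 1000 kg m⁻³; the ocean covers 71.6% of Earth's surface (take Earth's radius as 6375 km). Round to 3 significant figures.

Required water volume = Δh × A = 0.216 m × 3.66×10^14 m² = 7.898×10^13 m³ = 7.898×10^4 km³.
Ice volume = water volume × ρ_w/ρ_ice = 7.898×10^4 × 1000/909 = 8.69×10^4 km³.

≈ 8.69×10^4 km³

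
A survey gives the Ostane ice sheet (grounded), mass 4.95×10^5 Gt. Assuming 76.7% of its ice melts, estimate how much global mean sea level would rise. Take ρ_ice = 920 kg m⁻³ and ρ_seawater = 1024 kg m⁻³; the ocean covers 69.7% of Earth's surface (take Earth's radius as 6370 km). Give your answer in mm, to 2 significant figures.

Ostane: 0.767 × 4.95×10^5 Gt = 3.797×10^17 kg; dividing by ρ_w = 1024 kg m⁻³ gives 3.708×10^14 m³ of water.
Spread over 3.55×10^14 m² of ocean, Δh = 3.708×10^14 / 3.55×10^14 = 1.04 m = 1000 mm.

≈ 1000 mm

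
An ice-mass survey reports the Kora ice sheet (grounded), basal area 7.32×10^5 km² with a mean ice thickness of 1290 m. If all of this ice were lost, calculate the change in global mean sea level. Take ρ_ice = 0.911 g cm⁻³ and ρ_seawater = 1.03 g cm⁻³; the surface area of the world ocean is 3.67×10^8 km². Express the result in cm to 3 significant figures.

≈ 228 cm

Kora: ice volume = 7.32×10^5 km² × 1290 m = 9.443×10^5 km³; 9.443×10^5 × (911/1030) = 8.352×10^5 km³ of water.
Spread over 3.67×10^14 m² of ocean, Δh = 8.352×10^14 / 3.67×10^14 = 2.28 m = 228 cm.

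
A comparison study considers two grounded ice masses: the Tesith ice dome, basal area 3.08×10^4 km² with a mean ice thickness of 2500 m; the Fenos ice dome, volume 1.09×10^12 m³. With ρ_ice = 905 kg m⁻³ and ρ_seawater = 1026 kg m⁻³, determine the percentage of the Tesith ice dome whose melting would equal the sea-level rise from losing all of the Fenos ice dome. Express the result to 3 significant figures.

≈ 1.42 %

Equal sea-level rise means equal mass of meltwater, i.e. equal mass of ice lost.
Ice mass of Fenos: 9.864×10^14 kg; ice mass of Tesith: 6.968×10^16 kg.
Fraction required = 9.864×10^14 / 6.968×10^16 = 0.0142 → 1.42 %.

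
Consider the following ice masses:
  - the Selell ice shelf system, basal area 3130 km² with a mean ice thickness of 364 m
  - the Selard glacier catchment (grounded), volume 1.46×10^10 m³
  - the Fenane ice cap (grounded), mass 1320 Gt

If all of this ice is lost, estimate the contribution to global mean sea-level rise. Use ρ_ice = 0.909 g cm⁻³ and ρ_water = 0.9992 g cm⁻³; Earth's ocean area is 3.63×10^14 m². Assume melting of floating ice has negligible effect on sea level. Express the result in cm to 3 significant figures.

≈ 0.368 cm

The Selell ice shelf system is floating and already displaces its own weight of water, so its melt adds essentially nothing to sea level.
Selard: 1.46×10^10 m³ × (909/999.2) = 1.328×10^10 m³ of water.
Fenane: 1320 Gt = 1.320×10^15 kg; dividing by ρ_w = 0.9992 g cm⁻³ = 999.2 kg m⁻³ gives 1.321×10^12 m³ of water.
Total added water ≈ 1.334×10^12 m³ over 3.63×10^14 m² → Δh = 3.68×10^-3 m = 0.368 cm.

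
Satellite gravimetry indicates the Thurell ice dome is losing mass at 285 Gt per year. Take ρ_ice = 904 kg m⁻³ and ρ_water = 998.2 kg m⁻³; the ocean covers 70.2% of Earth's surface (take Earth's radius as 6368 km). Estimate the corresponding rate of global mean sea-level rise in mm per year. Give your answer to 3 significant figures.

ρ_w = 998.2 kg m⁻³. Annual water volume added = 285 Gt / ρ_w = 2.850×10^14 kg / 998.2 kg m⁻³ = 2.855×10^11 m³.
Δh per year = 2.855×10^11 / 3.58×10^14 = 7.98×10^-4 m = 0.798 mm.

≈ 0.798 mm/yr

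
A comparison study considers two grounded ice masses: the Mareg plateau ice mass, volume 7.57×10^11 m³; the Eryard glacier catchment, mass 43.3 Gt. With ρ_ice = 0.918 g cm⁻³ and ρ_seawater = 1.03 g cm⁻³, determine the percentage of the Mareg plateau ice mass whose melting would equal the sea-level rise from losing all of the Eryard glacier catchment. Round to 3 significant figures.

≈ 6.23 %

Equal sea-level rise means equal mass of meltwater, i.e. equal mass of ice lost.
Ice mass of Eryard: 4.330×10^13 kg; ice mass of Mareg: 6.949×10^14 kg.
Fraction required = 4.330×10^13 / 6.949×10^14 = 0.0623 → 6.23 %.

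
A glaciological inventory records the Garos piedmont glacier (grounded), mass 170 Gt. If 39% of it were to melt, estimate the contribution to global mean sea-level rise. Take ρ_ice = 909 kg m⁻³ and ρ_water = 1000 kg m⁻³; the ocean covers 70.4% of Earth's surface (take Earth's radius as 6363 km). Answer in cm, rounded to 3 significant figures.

≈ 0.0185 cm

Garos: 0.39 × 170 Gt = 6.630×10^13 kg; dividing by ρ_w = 1000 kg m⁻³ gives 6.630×10^10 m³ of water.
Spread over 3.58×10^14 m² of ocean, Δh = 6.630×10^10 / 3.58×10^14 = 1.85×10^-4 m = 0.0185 cm.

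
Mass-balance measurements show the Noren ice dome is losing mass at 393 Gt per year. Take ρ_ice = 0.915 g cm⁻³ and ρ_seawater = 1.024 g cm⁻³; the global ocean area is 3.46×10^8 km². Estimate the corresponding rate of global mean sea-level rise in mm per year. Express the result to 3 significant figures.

ρ_w = 1.024 g cm⁻³ = 1024 kg m⁻³. Annual water volume added = 393 Gt / ρ_w = 3.930×10^14 kg / 1024 kg m⁻³ = 3.838×10^11 m³.
Δh per year = 3.838×10^11 / 3.46×10^14 = 1.11×10^-3 m = 1.11 mm.

≈ 1.11 mm/yr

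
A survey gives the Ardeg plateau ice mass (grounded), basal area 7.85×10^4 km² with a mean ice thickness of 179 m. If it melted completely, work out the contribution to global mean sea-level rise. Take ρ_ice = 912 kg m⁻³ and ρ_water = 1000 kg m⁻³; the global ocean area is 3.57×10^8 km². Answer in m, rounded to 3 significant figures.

Ardeg: ice volume = 7.85×10^4 km² × 179 m = 1.405×10^4 km³; 1.405×10^4 × (912/1000) = 1.281×10^4 km³ of water.
Spread over 3.57×10^14 m² of ocean, Δh = 1.281×10^13 / 3.57×10^14 = 0.0359 m.

≈ 0.0359 m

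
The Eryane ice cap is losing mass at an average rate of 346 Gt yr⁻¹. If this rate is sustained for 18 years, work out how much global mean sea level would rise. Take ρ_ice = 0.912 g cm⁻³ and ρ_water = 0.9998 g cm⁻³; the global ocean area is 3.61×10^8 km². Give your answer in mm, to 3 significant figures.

≈ 17.3 mm

Total mass lost = 346 Gt/yr × 18 yr = 6228 Gt = 6.228×10^15 kg.
ρ_w = 0.9998 g cm⁻³ = 999.8 kg m⁻³, so water volume = 6.228×10^15 / 999.8 = 6.229×10^12 m³.
Δh = 6.229×10^12 / 3.61×10^14 = 0.0173 m = 17.3 mm.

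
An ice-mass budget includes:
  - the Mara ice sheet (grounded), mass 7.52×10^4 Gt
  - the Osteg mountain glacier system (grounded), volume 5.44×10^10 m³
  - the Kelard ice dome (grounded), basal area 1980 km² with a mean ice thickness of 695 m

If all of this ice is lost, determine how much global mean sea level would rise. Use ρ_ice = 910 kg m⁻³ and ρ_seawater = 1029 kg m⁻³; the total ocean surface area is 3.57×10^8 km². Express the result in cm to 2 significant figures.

Mara: 7.52×10^4 Gt = 7.520×10^16 kg; dividing by ρ_w = 1029 kg m⁻³ gives 7.308×10^13 m³ of water.
Osteg: 5.44×10^10 m³ × (910/1029) = 4.811×10^10 m³ of water.
Kelard: ice volume = 1980 km² × 695 m = 1376 km³; 1376 × (910/1029) = 1217 km³ of water.
Total added water ≈ 7.435×10^13 m³ over 3.57×10^14 m² → Δh = 0.208 m = 21 cm.

≈ 21 cm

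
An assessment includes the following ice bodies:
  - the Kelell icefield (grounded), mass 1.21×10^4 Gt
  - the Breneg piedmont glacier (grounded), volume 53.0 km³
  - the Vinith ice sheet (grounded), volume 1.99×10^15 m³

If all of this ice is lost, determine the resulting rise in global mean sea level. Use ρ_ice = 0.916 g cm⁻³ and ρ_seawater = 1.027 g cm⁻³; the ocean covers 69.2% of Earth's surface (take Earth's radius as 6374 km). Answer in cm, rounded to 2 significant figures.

Kelell: 1.21×10^4 Gt = 1.210×10^16 kg; dividing by ρ_w = 1.027 g cm⁻³ = 1027 kg m⁻³ gives 1.178×10^13 m³ of water.
Breneg: 53.0 km³ × (916/1027) = 47.27 km³ of water.
Vinith: 1.99×10^15 m³ × (916/1027) = 1.775×10^15 m³ of water.
Total added water ≈ 1.787×10^15 m³ over 3.53×10^14 m² → Δh = 5.06 m = 510 cm.

≈ 510 cm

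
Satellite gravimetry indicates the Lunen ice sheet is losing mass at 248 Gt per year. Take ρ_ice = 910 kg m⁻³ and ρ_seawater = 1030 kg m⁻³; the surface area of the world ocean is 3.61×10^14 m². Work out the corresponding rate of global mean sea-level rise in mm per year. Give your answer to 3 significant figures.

ρ_w = 1030 kg m⁻³. Annual water volume added = 248 Gt / ρ_w = 2.480×10^14 kg / 1030 kg m⁻³ = 2.408×10^11 m³.
Δh per year = 2.408×10^11 / 3.61×10^14 = 6.67×10^-4 m = 0.667 mm.

≈ 0.667 mm/yr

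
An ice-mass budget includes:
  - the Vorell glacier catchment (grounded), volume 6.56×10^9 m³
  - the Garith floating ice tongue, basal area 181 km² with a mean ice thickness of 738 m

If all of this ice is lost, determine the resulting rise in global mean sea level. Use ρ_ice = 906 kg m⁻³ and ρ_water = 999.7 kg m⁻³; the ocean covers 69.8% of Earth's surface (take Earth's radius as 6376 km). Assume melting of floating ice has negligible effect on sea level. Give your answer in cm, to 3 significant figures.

Vorell: 6.56×10^9 m³ × (906/999.7) = 5.945×10^9 m³ of water.
The Garith floating ice tongue is floating and already displaces its own weight of water, so its melt adds essentially nothing to sea level.
Total added water ≈ 5.945×10^9 m³ over 3.57×10^14 m² → Δh = 1.67×10^-5 m = 1.67×10^-3 cm.

≈ 1.67×10^-3 cm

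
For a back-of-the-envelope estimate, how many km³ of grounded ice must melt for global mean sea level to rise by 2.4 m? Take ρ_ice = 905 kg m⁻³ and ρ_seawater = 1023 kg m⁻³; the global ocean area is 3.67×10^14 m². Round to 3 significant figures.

≈ 9.96×10^5 km³

Required water volume = Δh × A = 2.4 m × 3.67×10^14 m² = 8.808×10^14 m³ = 8.808×10^5 km³.
Ice volume = water volume × ρ_w/ρ_ice = 8.808×10^5 × 1023/905 = 9.96×10^5 km³.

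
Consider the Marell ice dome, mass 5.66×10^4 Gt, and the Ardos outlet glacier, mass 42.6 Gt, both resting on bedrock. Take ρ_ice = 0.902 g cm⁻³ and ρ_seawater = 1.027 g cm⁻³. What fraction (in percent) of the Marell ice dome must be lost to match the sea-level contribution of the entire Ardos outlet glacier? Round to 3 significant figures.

Equal sea-level rise means equal mass of meltwater, i.e. equal mass of ice lost.
Ice mass of Ardos: 4.260×10^13 kg; ice mass of Marell: 5.660×10^16 kg.
Fraction required = 4.260×10^13 / 5.660×10^16 = 7.53×10^-4 → 0.0753 %.

≈ 0.0753 %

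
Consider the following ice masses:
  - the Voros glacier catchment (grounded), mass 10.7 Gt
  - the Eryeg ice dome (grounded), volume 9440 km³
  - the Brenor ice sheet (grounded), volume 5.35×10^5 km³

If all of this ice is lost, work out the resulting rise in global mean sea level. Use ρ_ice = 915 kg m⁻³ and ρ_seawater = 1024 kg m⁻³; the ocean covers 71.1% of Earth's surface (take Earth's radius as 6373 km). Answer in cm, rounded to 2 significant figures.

≈ 130 cm

Voros: 10.7 Gt = 1.070×10^13 kg; dividing by ρ_w = 1024 kg m⁻³ gives 1.045×10^10 m³ of water.
Eryeg: 9440 km³ × (915/1024) = 8435 km³ of water.
Brenor: 5.35×10^5 km³ × (915/1024) = 4.781×10^5 km³ of water.
Total added water ≈ 4.865×10^14 m³ over 3.63×10^14 m² → Δh = 1.34 m = 130 cm.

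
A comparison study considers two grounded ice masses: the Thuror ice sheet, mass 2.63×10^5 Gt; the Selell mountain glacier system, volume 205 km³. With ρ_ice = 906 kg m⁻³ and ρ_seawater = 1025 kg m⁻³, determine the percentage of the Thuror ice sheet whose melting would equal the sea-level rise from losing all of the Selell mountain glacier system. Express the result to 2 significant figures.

Equal sea-level rise means equal mass of meltwater, i.e. equal mass of ice lost.
Ice mass of Selell: 1.857×10^14 kg; ice mass of Thuror: 2.630×10^17 kg.
Fraction required = 1.857×10^14 / 2.630×10^17 = 7.06×10^-4 → 0.071 %.

≈ 0.071 %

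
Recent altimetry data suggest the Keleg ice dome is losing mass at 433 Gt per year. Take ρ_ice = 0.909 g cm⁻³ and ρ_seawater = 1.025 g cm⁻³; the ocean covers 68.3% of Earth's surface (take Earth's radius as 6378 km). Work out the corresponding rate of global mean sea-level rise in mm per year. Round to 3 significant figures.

≈ 1.21 mm/yr

ρ_w = 1.025 g cm⁻³ = 1025 kg m⁻³. Annual water volume added = 433 Gt / ρ_w = 4.330×10^14 kg / 1025 kg m⁻³ = 4.224×10^11 m³.
Δh per year = 4.224×10^11 / 3.49×10^14 = 1.21×10^-3 m = 1.21 mm.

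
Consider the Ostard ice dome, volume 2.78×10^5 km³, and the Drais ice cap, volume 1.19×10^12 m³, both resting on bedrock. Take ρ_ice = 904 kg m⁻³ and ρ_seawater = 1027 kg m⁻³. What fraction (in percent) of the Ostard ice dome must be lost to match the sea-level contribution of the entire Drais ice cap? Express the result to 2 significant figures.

≈ 0.43 %

Equal sea-level rise means equal mass of meltwater, i.e. equal mass of ice lost.
Ice mass of Drais: 1.076×10^15 kg; ice mass of Ostard: 2.513×10^17 kg.
Fraction required = 1.076×10^15 / 2.513×10^17 = 4.28×10^-3 → 0.43 %.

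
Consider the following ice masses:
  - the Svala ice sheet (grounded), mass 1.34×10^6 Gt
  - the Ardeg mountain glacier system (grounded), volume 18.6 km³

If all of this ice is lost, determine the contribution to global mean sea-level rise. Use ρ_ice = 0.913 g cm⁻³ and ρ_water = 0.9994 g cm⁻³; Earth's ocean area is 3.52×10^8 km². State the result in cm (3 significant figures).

≈ 381 cm

Svala: 1.34×10^6 Gt = 1.340×10^18 kg; dividing by ρ_w = 0.9994 g cm⁻³ = 999.4 kg m⁻³ gives 1.341×10^15 m³ of water.
Ardeg: 18.6 km³ × (913/999.4) = 16.99 km³ of water.
Total added water ≈ 1.341×10^15 m³ over 3.52×10^14 m² → Δh = 3.81 m = 381 cm.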